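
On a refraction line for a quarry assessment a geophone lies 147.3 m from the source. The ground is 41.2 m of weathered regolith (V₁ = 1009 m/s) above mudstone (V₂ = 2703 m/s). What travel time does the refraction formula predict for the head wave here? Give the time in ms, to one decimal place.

130.3 ms

t = x/V₂ + 2h·√(V₂²−V₁²)/(V₁V₂).
√(V₂²−V₁²) = √(2703²−1009²) = 2507.6 m/s; delay term = 2·41.2·2507.6/(1009·2703) = 0.07576 s.
t = 147.3/2703 + 0.07576 = 0.13026 s.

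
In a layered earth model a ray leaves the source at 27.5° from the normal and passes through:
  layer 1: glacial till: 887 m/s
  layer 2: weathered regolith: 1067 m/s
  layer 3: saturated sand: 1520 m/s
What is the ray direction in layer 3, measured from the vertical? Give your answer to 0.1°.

52.3°

Ray parameter p = sin 27.5° / 887 = 5.2057e-04 s/m.
sin θ_3 = p·V_3 = 5.2057e-04 × 1520 = 0.7913.
θ_3 = 52.30° from the vertical.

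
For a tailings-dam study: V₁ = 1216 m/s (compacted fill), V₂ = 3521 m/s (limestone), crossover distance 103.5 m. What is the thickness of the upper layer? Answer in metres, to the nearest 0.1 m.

36.1 m

x_cross = 2h·√((V₂+V₁)/(V₂−V₁)) → h = x_cross / (2·√((V₂+V₁)/(V₂−V₁))).
√((V₂+V₁)/(V₂−V₁)) = √((3521+1216)/(3521−1216)) = 1.4336.
h = 103.5 / (2·1.4336) = 36.10 m.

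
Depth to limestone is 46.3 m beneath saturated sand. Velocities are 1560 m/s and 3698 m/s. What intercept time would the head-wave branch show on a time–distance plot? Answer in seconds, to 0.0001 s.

0.0538 s

tᵢ = 2h·√(V₂²−V₁²)/(V₁V₂).
√(V₂²−V₁²) = √(3698²−1560²) = 3352.9 m/s.
tᵢ = 2·46.3·3352.9/(1560·3698) = 0.05382 s.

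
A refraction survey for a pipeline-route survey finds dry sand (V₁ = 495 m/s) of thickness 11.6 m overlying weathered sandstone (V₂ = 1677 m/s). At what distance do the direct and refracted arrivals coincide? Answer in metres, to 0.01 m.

x_cross = 2h·√((V₂+V₁)/(V₂−V₁)).
(V₂+V₁)/(V₂−V₁) = (1677+495)/(1677−495) = 1.8376; √ = 1.3556.
x_cross = 2·11.6·1.3556 = 31.45 m.

31.45 m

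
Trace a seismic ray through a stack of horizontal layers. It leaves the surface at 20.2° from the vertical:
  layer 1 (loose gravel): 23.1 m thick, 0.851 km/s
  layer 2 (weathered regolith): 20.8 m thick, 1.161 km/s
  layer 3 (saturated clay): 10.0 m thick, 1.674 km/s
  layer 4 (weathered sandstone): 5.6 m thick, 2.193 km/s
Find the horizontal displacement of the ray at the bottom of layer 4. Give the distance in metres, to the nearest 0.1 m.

Ray parameter p = sin 20.2° / 0.851 km/s = 4.0576e-01 s/km.
Layer 1: θ = 20.20°; offset = 23.1·tan 20.20° = 8.499 m.
Layer 2: sin θ = p·1.161 = 0.4711 → θ = 28.10°; offset = 20.8·tan 28.10° = 11.108 m.
Layer 3: sin θ = p·1.674 = 0.6792 → θ = 42.78°; offset = 10.0·tan 42.78° = 9.255 m.
Layer 4: sin θ = p·2.193 = 0.8898 → θ = 62.85°; offset = 5.6·tan 62.85° = 10.920 m.
Σ offsets = 39.783 m.

39.8 m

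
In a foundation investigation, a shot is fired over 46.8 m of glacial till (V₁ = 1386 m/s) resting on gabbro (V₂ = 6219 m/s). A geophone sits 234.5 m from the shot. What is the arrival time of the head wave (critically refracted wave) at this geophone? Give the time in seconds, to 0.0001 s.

θ_c = arcsin(V₁/V₂) = arcsin(1386/6219) = 12.88°, cos θ_c = 0.9748.
Intercept time tᵢ = 2h cos θ_c / V₁ = 2·46.8·0.9748/1386 = 0.06583 s.
t = x/V₂ + tᵢ = 234.5/6219 + 0.06583 = 0.10354 s.

0.1035 s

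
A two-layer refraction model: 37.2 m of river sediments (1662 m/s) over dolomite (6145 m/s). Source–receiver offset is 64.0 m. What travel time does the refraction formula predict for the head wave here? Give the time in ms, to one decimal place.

θ_c = arcsin(V₁/V₂) = arcsin(1662/6145) = 15.69°, cos θ_c = 0.9627.
Intercept time tᵢ = 2h cos θ_c / V₁ = 2·37.2·0.9627/1662 = 0.04310 s.
t = x/V₂ + tᵢ = 64.0/6145 + 0.04310 = 0.05351 s.

53.5 ms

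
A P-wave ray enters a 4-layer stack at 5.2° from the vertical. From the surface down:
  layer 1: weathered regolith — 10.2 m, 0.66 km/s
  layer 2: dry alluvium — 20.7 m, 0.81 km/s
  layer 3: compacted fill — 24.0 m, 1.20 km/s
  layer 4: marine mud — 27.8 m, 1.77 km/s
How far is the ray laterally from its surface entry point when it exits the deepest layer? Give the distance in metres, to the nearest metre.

14 m

Ray parameter p = sin 5.2° / 0.66 km/s = 1.3732e-01 s/km.
Layer 1: θ = 5.20°; offset = 10.2·tan 5.20° = 0.928 m.
Layer 2: sin θ = p·0.81 = 0.1112 → θ = 6.39°; offset = 20.7·tan 6.39° = 2.317 m.
Layer 3: sin θ = p·1.20 = 0.1648 → θ = 9.48°; offset = 24.0·tan 9.48° = 4.010 m.
Layer 4: sin θ = p·1.77 = 0.2431 → θ = 14.07°; offset = 27.8·tan 14.07° = 6.966 m.
Σ offsets = 14.221 m.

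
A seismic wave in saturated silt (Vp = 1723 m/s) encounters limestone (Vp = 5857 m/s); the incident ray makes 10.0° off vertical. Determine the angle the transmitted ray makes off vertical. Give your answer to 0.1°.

36.2°

Snell's law: sin θ₂ = (V₂/V₁)·sin θ₁ = (5857/1723)·sin 10.0° = 0.5903.
θ₂ = sin⁻¹(0.5903) = 36.18° (from vertical).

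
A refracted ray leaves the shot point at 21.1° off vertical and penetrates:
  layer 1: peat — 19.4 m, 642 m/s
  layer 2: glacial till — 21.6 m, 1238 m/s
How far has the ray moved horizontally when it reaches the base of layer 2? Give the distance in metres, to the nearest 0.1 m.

28.3 m

Ray parameter p = sin 21.1° / 642 m/s = 5.6074e-04 s/m.
Layer 1: θ = 21.10°; offset = 19.4·tan 21.10° = 7.486 m.
Layer 2: sin θ = p·1238 = 0.6942 → θ = 43.96°; offset = 21.6·tan 43.96° = 20.832 m.
Σ offsets = 28.318 m.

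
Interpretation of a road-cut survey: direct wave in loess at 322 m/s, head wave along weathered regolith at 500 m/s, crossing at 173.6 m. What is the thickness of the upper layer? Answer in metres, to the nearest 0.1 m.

x_cross = 2h·√((V₂+V₁)/(V₂−V₁)) → h = x_cross / (2·√((V₂+V₁)/(V₂−V₁))).
√((V₂+V₁)/(V₂−V₁)) = √((500+322)/(500−322)) = 2.1489.
h = 173.6 / (2·2.1489) = 40.39 m.

40.4 m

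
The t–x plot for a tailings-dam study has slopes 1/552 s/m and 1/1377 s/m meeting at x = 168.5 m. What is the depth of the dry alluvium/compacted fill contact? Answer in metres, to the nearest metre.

55 m

x_cross = 2h·√((V₂+V₁)/(V₂−V₁)) → h = x_cross / (2·√((V₂+V₁)/(V₂−V₁))).
√((V₂+V₁)/(V₂−V₁)) = √((1377+552)/(1377−552)) = 1.5291.
h = 168.5 / (2·1.5291) = 55.10 m.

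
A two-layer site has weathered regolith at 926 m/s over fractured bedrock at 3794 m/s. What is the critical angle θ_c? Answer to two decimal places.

Critical incidence: sin θ_c = V₁/V₂ = 926/3794 = 0.2441.
θ_c = arcsin 0.2441 = 14.13°.

14.13°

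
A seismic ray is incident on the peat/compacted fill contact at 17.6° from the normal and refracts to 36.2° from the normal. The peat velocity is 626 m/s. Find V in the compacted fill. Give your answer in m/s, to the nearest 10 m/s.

Snell's law: sin 17.6°/V₁ = sin 36.2°/V₂.
V₂ = V₁·sin 36.2°/sin 17.6° = 626 × 1.9533 = 1222.74 m/s.

1220 m/s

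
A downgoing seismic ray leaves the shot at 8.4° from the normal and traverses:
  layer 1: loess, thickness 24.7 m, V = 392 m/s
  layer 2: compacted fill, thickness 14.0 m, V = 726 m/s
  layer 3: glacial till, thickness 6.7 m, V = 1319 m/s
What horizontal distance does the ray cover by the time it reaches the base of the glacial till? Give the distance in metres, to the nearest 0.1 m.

11.4 m

Apply Snell's law at each interface; in layer i the horizontal offset is hᵢ·tan θᵢ.
Layer 1: θ = 8.40°; offset = 24.7·tan 8.40° = 3.647 m.
Layer 2: sin θ = 726·sin 8.4°/392 = 0.2706, θ = 15.70°; offset = 14.0·tan 15.70° = 3.934 m.
Layer 3: sin θ = 1319·sin 8.4°/392 = 0.4915, θ = 29.44°; offset = 6.7·tan 29.44° = 3.782 m.
Total horizontal offset = 11.364 m.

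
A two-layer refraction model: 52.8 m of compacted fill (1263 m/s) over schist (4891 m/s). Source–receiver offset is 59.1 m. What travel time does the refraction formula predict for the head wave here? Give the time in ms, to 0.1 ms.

θ_c = arcsin(V₁/V₂) = arcsin(1263/4891) = 14.97°, cos θ_c = 0.9661.
Intercept time tᵢ = 2h cos θ_c / V₁ = 2·52.8·0.9661/1263 = 0.08077 s.
t = x/V₂ + tᵢ = 59.1/4891 + 0.08077 = 0.09286 s.

92.9 ms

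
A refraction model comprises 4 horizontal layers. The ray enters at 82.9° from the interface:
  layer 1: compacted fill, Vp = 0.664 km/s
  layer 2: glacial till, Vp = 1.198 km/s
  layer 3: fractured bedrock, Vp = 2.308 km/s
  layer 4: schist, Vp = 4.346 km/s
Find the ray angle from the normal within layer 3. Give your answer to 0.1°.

From the normal: θ₁ = 90° − 82.9° = 7.1°.
Snell's law across each interface conserves sin θ / V, so sin θ_3 = V_3·sin θ₁/V₁.
sin θ_3 = 2.308 × sin 7.1° / 0.664 = 0.4296.
θ_3 = 25.44° from the vertical.

25.4°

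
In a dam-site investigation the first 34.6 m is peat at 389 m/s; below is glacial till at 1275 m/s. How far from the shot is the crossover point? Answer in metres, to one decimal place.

94.8 m

x_cross = 2h·√((V₂+V₁)/(V₂−V₁)).
(V₂+V₁)/(V₂−V₁) = (1275+389)/(1275−389) = 1.8781; √ = 1.3704.
x_cross = 2·34.6·1.3704 = 94.83 m.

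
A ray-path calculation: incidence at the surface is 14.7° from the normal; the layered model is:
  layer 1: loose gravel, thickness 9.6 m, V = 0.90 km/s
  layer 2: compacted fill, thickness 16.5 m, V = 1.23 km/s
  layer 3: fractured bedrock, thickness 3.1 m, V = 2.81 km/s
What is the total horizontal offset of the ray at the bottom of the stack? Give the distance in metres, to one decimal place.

p = sin θ₁/V₁ = sin 14.7°/0.90 = 2.8195e-01 s/km is conserved through the stack.
Layer 1: θ = 14.70°; offset = 9.6·tan 14.70° = 2.519 m.
Layer 2: sin θ = p·1.23 = 0.3468 → θ = 20.29°; offset = 16.5·tan 20.29° = 6.101 m.
Layer 3: sin θ = p·2.81 = 0.7923 → θ = 52.40°; offset = 3.1·tan 52.40° = 4.025 m.
Total horizontal offset = 12.645 m.

12.6 m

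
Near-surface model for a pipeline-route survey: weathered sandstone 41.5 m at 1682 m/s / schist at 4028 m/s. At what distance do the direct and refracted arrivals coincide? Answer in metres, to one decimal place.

θ_c = arcsin(1682/4028) = 24.68°, so cos θ_c = 0.9086 and tᵢ = 2h cos θ_c/V₁ = 0.0448 s.
At crossover x/V₁ = x/V₂ + tᵢ ⇒ x = tᵢ/(1/V₁ − 1/V₂) = 0.04484/(5.9453e-04 − 2.4826e-04) = 129.49 m.

129.5 m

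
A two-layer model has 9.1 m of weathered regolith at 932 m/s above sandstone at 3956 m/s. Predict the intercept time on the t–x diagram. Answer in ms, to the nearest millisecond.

19 ms

θ_c = arcsin(V₁/V₂) = arcsin(932/3956) = 13.63°; cos θ_c = 0.9719.
tᵢ = 2h·cos θ_c / V₁ = 2·9.1·0.9719 / 932 = 0.01898 s.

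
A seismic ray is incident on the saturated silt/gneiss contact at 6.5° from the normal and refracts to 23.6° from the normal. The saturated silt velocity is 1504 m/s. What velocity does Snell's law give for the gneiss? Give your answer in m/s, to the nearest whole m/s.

5319 m/s

Snell's law: sin 6.5°/V₁ = sin 23.6°/V₂.
V₂ = V₁·sin 23.6°/sin 6.5° = 1504 × 3.5366 = 5318.97 m/s.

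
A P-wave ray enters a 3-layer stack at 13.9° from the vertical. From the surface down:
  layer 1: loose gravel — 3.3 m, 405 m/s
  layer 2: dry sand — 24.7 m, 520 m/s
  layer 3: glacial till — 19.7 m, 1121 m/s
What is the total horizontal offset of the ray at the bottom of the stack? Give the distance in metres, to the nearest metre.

26 m

Apply Snell's law at each interface; in layer i the horizontal offset is hᵢ·tan θᵢ.
Layer 1: θ = 13.90°; offset = 3.3·tan 13.90° = 0.817 m.
Layer 2: sin θ = 520·sin 13.9°/405 = 0.3084, θ = 17.97°; offset = 24.7·tan 17.97° = 8.009 m.
Layer 3: sin θ = 1121·sin 13.9°/405 = 0.6649, θ = 41.68°; offset = 19.7·tan 41.68° = 17.538 m.
Σ offsets = 26.363 m.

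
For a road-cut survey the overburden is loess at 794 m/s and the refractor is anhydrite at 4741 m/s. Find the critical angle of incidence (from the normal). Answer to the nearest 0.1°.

Critical incidence: sin θ_c = V₁/V₂ = 794/4741 = 0.1675.
θ_c = arcsin 0.1675 = 9.64°.

9.6°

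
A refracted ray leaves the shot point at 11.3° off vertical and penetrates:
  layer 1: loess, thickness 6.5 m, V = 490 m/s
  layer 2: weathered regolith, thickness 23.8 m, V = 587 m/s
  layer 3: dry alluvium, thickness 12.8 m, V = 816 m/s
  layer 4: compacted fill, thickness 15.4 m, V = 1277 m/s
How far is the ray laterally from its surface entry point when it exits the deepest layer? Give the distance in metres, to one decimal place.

Apply Snell's law at each interface; in layer i the horizontal offset is hᵢ·tan θᵢ.
Layer 1: θ = 11.30°; offset = 6.5·tan 11.30° = 1.299 m.
Layer 2: sin θ = 587·sin 11.3°/490 = 0.2347, θ = 13.58°; offset = 23.8·tan 13.58° = 5.747 m.
Layer 3: sin θ = 816·sin 11.3°/490 = 0.3263, θ = 19.04°; offset = 12.8·tan 19.04° = 4.419 m.
Layer 4: sin θ = 1277·sin 11.3°/490 = 0.5107, θ = 30.71°; offset = 15.4·tan 30.71° = 9.147 m.
Σ offsets = 20.611 m.

20.6 m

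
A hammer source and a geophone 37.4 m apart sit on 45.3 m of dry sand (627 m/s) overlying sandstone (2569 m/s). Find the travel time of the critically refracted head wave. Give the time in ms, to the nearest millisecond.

155 ms

θ_c = arcsin(V₁/V₂) = arcsin(627/2569) = 14.13°, cos θ_c = 0.9698.
Intercept time tᵢ = 2h cos θ_c / V₁ = 2·45.3·0.9698/627 = 0.14013 s.
t = x/V₂ + tᵢ = 37.4/2569 + 0.14013 = 0.15469 s.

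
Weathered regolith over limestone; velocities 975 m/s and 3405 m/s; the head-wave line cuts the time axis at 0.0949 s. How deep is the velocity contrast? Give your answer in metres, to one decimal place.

48.3 m

h = tᵢ·V₁·V₂ / (2·√(V₂²−V₁²)).
√(V₂²−V₁²) = √(3405² − 975²) = 3262.4 m/s.
h = 0.0949 s × 975 × 3405 / (2 × 3262.4) = 48.29 m.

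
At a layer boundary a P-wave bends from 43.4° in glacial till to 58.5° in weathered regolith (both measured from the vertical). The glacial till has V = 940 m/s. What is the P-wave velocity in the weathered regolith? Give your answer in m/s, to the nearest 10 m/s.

Snell's law: sin 43.4°/V₁ = sin 58.5°/V₂.
V₂ = V₁·sin 58.5°/sin 43.4° = 940 × 1.2409 = 1166.49 m/s.

1170 m/s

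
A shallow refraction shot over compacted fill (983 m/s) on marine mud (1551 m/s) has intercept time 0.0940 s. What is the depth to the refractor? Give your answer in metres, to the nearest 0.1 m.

59.7 m

h = tᵢ·V₁·V₂ / (2·√(V₂²−V₁²)).
√(V₂²−V₁²) = √(1551² − 983²) = 1199.7 m/s.
h = 0.094 s × 983 × 1551 / (2 × 1199.7) = 59.73 m.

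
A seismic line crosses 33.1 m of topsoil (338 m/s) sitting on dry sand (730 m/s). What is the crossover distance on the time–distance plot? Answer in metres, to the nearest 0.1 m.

109.3 m

x_cross = 2h·√((V₂+V₁)/(V₂−V₁)).
(V₂+V₁)/(V₂−V₁) = (730+338)/(730−338) = 2.7245; √ = 1.6506.
x_cross = 2·33.1·1.6506 = 109.27 m.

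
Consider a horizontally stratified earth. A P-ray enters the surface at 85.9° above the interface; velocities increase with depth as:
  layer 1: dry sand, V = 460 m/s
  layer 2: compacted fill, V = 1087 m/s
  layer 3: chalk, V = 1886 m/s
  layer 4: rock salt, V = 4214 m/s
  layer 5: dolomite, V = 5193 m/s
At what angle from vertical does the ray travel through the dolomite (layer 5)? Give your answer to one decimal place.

53.8°

From the normal: θ₁ = 90° − 85.9° = 4.1°.
Ray parameter p = sin 4.1° / 460 = 1.5543e-04 s/m.
sin θ_5 = p·V_5 = 1.5543e-04 × 5193 = 0.8071.
θ_5 = 53.82° from the vertical.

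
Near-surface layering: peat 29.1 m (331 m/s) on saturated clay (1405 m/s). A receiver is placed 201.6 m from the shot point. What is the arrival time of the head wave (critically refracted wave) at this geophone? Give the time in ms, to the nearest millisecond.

314 ms

θ_c = arcsin(V₁/V₂) = arcsin(331/1405) = 13.63°, cos θ_c = 0.9719.
Intercept time tᵢ = 2h cos θ_c / V₁ = 2·29.1·0.9719/331 = 0.17088 s.
t = x/V₂ + tᵢ = 201.6/1405 + 0.17088 = 0.31437 s.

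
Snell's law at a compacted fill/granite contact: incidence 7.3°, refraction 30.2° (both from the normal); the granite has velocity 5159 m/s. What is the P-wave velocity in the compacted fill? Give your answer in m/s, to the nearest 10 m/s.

Snell's law: sin 7.3°/V₁ = sin 30.2°/V₂.
V₁ = V₂·sin 7.3°/sin 30.2° = 5159 × 0.2526 = 1303.18 m/s.

1300 m/s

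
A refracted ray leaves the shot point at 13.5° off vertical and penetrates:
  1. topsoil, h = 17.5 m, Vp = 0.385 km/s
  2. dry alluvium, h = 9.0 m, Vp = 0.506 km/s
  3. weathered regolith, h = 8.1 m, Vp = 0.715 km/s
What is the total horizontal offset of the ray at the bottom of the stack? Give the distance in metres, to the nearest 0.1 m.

Ray parameter p = sin 13.5° / 0.385 km/s = 6.0635e-01 s/km.
Layer 1: θ = 13.50°; offset = 17.5·tan 13.50° = 4.201 m.
Layer 2: sin θ = p·0.506 = 0.3068 → θ = 17.87°; offset = 9.0·tan 17.87° = 2.901 m.
Layer 3: sin θ = p·0.715 = 0.4335 → θ = 25.69°; offset = 8.1·tan 25.69° = 3.897 m.
Σ offsets = 11.000 m.

11.0 m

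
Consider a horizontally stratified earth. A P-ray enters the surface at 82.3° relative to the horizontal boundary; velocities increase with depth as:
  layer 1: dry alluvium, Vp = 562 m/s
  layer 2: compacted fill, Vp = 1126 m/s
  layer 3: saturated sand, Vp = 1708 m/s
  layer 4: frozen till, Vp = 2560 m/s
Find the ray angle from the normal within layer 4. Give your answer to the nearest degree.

38°

From the normal: θ₁ = 90° − 82.3° = 7.7°.
Ray parameter p = sin 7.7° / 562 = 2.3841e-04 s/m.
sin θ_4 = p·V_4 = 2.3841e-04 × 2560 = 0.6103.
θ_4 = arcsin 0.6103 = 37.61°.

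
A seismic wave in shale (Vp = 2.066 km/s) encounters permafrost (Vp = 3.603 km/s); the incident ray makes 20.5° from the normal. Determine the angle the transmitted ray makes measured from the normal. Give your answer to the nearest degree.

sin θ₁/V₁ = sin θ₂/V₂ ⇒ sin θ₂ = 3.603·sin 20.5°/2.066 = 3.603·0.3502/2.066 = 0.6107.
θ₂ = sin⁻¹(0.6107) = 37.64° (from vertical).

38°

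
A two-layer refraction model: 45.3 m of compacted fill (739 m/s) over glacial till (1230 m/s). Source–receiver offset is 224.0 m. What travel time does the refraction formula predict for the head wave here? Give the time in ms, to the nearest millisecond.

280 ms

t = x/V₂ + 2h·√(V₂²−V₁²)/(V₁V₂).
√(V₂²−V₁²) = √(1230²−739²) = 983.2 m/s; delay term = 2·45.3·983.2/(739·1230) = 0.09800 s.
t = 224.0/1230 + 0.09800 = 0.28012 s.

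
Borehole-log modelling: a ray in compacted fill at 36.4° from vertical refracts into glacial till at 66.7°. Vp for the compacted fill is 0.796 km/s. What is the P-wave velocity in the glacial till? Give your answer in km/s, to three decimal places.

1.232 km/s

Snell's law: sin 36.4°/V₁ = sin 66.7°/V₂.
V₂ = V₁·sin 66.7°/sin 36.4° = 0.796 × 1.5477 = 1.232 km/s.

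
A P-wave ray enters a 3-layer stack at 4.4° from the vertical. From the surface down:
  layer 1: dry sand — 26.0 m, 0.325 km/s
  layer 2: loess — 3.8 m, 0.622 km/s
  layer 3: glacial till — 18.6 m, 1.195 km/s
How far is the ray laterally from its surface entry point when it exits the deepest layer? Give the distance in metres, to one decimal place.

Ray parameter p = sin 4.4° / 0.325 km/s = 2.3606e-01 s/km.
Layer 1: θ = 4.40°; offset = 26.0·tan 4.40° = 2.001 m.
Layer 2: sin θ = p·0.622 = 0.1468 → θ = 8.44°; offset = 3.8·tan 8.44° = 0.564 m.
Layer 3: sin θ = p·1.195 = 0.2821 → θ = 16.38°; offset = 18.6·tan 16.38° = 5.469 m.
Summing the layer offsets gives 8.034 m.

8.0 m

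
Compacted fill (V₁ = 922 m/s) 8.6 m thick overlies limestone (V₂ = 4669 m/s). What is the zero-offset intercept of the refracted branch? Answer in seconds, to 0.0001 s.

0.0183 s

θ_c = arcsin(V₁/V₂) = arcsin(922/4669) = 11.39°; cos θ_c = 0.9803.
tᵢ = 2h·cos θ_c / V₁ = 2·8.6·0.9803 / 922 = 0.01829 s.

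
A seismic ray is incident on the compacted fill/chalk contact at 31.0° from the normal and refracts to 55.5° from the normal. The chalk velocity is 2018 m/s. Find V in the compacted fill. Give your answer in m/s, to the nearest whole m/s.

1261 m/s

Snell's law: sin 31.0°/V₁ = sin 55.5°/V₂.
V₁ = V₂·sin 31.0°/sin 55.5° = 2018 × 0.6250 = 1261.15 m/s.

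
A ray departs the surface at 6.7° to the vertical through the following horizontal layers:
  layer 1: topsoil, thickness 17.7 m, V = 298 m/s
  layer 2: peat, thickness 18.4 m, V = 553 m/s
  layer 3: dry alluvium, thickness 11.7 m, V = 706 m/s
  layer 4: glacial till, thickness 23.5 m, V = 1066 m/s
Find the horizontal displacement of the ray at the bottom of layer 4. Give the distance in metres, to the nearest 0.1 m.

p = sin θ₁/V₁ = sin 6.7°/298 = 3.9151e-04 s/m is conserved through the stack.
Layer 1: θ = 6.70°; offset = 17.7·tan 6.70° = 2.079 m.
Layer 2: sin θ = p·553 = 0.2165 → θ = 12.50°; offset = 18.4·tan 12.50° = 4.081 m.
Layer 3: sin θ = p·706 = 0.2764 → θ = 16.05°; offset = 11.7·tan 16.05° = 3.365 m.
Layer 4: sin θ = p·1066 = 0.4174 → θ = 24.67°; offset = 23.5·tan 24.67° = 10.793 m.
Total horizontal offset = 20.318 m.

20.3 m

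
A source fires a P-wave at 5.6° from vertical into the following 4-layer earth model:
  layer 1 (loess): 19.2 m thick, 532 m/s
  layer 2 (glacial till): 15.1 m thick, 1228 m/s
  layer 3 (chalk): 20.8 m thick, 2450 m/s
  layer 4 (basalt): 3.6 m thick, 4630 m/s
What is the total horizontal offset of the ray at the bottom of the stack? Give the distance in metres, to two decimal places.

21.63 m

Ray parameter p = sin 5.6° / 532 m/s = 1.8343e-04 s/m.
Layer 1: θ = 5.60°; offset = 19.2·tan 5.60° = 1.8826 m.
Layer 2: sin θ = p·1228 = 0.2252 → θ = 13.02°; offset = 15.1·tan 13.02° = 3.4910 m.
Layer 3: sin θ = p·2450 = 0.4494 → θ = 26.70°; offset = 20.8·tan 26.70° = 10.4635 m.
Layer 4: sin θ = p·4630 = 0.8493 → θ = 58.13°; offset = 3.6·tan 58.13° = 5.7908 m.
Summing the layer offsets gives 21.6279 m.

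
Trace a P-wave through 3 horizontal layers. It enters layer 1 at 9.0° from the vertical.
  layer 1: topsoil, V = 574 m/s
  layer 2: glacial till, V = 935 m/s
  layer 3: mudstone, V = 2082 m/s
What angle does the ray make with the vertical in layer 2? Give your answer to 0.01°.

14.76°

Ray parameter p = sin 9.0° / 574 = 2.7253e-04 s/m.
sin θ_2 = p·V_2 = 2.7253e-04 × 935 = 0.2548.
θ_2 = arcsin 0.2548 = 14.76°.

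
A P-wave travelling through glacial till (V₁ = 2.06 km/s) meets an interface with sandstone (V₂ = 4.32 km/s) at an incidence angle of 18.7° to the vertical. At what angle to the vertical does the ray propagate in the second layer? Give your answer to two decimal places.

42.25°

sin θ₁/V₁ = sin θ₂/V₂ ⇒ sin θ₂ = 4.32·sin 18.7°/2.06 = 4.32·0.3206/2.06 = 0.6724.
θ₂ = arcsin 0.6724 = 42.25° from the normal.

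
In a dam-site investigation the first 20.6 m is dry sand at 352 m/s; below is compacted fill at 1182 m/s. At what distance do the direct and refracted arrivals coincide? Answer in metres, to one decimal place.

56.0 m

x_cross = 2h·√((V₂+V₁)/(V₂−V₁)).
(V₂+V₁)/(V₂−V₁) = (1182+352)/(1182−352) = 1.8482; √ = 1.3595.
x_cross = 2·20.6·1.3595 = 56.01 m.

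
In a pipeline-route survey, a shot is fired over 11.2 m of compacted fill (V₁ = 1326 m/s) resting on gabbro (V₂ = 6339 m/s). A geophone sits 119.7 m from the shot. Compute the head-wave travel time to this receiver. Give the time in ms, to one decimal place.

t = x/V₂ + 2h·√(V₂²−V₁²)/(V₁V₂).
√(V₂²−V₁²) = √(6339²−1326²) = 6198.8 m/s; delay term = 2·11.2·6198.8/(1326·6339) = 0.01652 s.
t = 119.7/6339 + 0.01652 = 0.03540 s.

35.4 ms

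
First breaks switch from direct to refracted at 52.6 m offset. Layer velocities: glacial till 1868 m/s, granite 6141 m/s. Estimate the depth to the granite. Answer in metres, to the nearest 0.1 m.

x_cross = 2h·√((V₂+V₁)/(V₂−V₁)) → h = x_cross / (2·√((V₂+V₁)/(V₂−V₁))).
√((V₂+V₁)/(V₂−V₁)) = √((6141+1868)/(6141−1868)) = 1.3691.
h = 52.6 / (2·1.3691) = 19.21 m.

19.2 m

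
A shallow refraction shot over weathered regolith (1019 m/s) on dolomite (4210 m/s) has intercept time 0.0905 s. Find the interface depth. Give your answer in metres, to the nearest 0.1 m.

47.5 m

θ_c = arcsin(1019/4210) = 14.01°; cos θ_c = 0.9703.
tᵢ = 2h cos θ_c/V₁ ⇒ h = tᵢ·V₁/(2 cos θ_c) = 0.0905·1019/(2·0.9703) = 47.52 m.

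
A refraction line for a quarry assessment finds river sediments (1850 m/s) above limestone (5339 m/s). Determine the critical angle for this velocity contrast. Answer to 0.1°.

20.3°

Critical incidence: sin θ_c = V₁/V₂ = 1850/5339 = 0.3465.
θ_c = arcsin 0.3465 = 20.27°.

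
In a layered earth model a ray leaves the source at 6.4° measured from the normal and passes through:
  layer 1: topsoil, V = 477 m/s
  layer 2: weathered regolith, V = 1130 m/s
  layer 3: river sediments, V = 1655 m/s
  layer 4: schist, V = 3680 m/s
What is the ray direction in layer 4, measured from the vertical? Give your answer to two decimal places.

Ray parameter p = sin 6.4° / 477 = 2.3369e-04 s/m.
sin θ_4 = p·V_4 = 2.3369e-04 × 3680 = 0.8600.
θ_4 = arcsin 0.8600 = 59.31°.

59.31°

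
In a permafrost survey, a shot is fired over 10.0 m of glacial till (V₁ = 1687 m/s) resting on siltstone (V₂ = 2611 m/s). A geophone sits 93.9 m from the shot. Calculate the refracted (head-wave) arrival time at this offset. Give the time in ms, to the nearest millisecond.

45 ms

t = x/V₂ + 2h·√(V₂²−V₁²)/(V₁V₂).
√(V₂²−V₁²) = √(2611²−1687²) = 1992.8 m/s; delay term = 2·10.0·1992.8/(1687·2611) = 0.00905 s.
t = 93.9/2611 + 0.00905 = 0.04501 s.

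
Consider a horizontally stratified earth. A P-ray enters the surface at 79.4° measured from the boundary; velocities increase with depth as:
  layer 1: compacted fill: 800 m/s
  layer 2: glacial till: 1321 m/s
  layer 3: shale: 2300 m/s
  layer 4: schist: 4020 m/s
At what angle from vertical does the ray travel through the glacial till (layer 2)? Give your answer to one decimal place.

17.7°

From the normal: θ₁ = 90° − 79.4° = 10.6°.
Ray parameter p = sin 10.6° / 800 = 2.2994e-04 s/m.
sin θ_2 = p·V_2 = 2.2994e-04 × 1321 = 0.3037.
θ_2 = arcsin 0.3037 = 17.68°.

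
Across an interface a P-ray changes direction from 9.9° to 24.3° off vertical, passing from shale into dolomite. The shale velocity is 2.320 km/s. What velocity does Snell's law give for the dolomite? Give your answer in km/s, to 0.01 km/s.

5.55 km/s

Snell's law: sin 9.9°/V₁ = sin 24.3°/V₂.
V₂ = V₁·sin 24.3°/sin 9.9° = 2.320 × 2.3935 = 5.55 km/s.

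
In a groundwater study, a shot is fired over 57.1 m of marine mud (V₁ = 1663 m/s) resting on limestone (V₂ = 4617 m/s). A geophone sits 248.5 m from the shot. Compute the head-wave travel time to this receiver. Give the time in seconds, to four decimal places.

0.1179 s

t = x/V₂ + 2h·√(V₂²−V₁²)/(V₁V₂).
√(V₂²−V₁²) = √(4617²−1663²) = 4307.1 m/s; delay term = 2·57.1·4307.1/(1663·4617) = 0.06406 s.
t = 248.5/4617 + 0.06406 = 0.11788 s.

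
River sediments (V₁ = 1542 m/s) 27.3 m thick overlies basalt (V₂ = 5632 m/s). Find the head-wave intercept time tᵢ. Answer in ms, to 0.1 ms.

tᵢ = 2h·√(V₂²−V₁²)/(V₁V₂).
√(V₂²−V₁²) = √(5632²−1542²) = 5416.8 m/s.
tᵢ = 2·27.3·5416.8/(1542·5632) = 0.03406 s.

34.1 ms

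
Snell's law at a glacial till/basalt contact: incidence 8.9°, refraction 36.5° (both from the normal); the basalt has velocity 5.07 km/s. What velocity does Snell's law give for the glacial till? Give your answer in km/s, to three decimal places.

1.319 km/s

sin 8.9° = 0.1547; sin 36.5° = 0.5948.
V₁ = V₂·(sin θ₁/sin θ₂) = 5.07·(0.1547/0.5948) = 1.319 km/s.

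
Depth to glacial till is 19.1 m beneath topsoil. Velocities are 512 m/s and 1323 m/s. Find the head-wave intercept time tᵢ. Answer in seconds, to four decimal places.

0.0688 s

θ_c = arcsin(V₁/V₂) = arcsin(512/1323) = 22.77°; cos θ_c = 0.9221.
tᵢ = 2h·cos θ_c / V₁ = 2·19.1·0.9221 / 512 = 0.06880 s.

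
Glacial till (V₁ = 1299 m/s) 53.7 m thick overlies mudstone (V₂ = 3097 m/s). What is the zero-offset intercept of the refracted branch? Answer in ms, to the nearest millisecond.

75 ms

tᵢ = 2h·√(V₂²−V₁²)/(V₁V₂).
√(V₂²−V₁²) = √(3097²−1299²) = 2811.4 m/s.
tᵢ = 2·53.7·2811.4/(1299·3097) = 0.07505 s.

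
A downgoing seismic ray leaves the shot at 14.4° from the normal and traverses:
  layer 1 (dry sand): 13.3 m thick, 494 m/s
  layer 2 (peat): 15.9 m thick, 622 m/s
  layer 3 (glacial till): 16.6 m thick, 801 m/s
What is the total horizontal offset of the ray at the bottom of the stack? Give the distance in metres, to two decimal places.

15.97 m

Ray parameter p = sin 14.4° / 494 m/s = 5.0342e-04 s/m.
Layer 1: θ = 14.40°; offset = 13.3·tan 14.40° = 3.4149 m.
Layer 2: sin θ = p·622 = 0.3131 → θ = 18.25°; offset = 15.9·tan 18.25° = 5.2424 m.
Layer 3: sin θ = p·801 = 0.4032 → θ = 23.78°; offset = 16.6·tan 23.78° = 7.3149 m.
Summing the layer offsets gives 15.9721 m.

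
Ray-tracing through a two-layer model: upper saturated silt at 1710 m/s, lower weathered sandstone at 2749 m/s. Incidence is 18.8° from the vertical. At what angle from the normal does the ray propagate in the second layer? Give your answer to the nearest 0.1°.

31.2°

Snell's law: sin θ₂ = (V₂/V₁)·sin θ₁ = (2749/1710)·sin 18.8° = 0.5181.
θ₂ = sin⁻¹(0.5181) = 31.20° (from vertical).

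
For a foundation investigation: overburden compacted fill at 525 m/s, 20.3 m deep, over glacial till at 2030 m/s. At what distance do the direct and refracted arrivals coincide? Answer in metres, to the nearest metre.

θ_c = arcsin(525/2030) = 14.99°, so cos θ_c = 0.9660 and tᵢ = 2h cos θ_c/V₁ = 0.0747 s.
At crossover x/V₁ = x/V₂ + tᵢ ⇒ x = tᵢ/(1/V₁ − 1/V₂) = 0.07470/(1.9048e-03 − 4.9261e-04) = 52.90 m.

53 m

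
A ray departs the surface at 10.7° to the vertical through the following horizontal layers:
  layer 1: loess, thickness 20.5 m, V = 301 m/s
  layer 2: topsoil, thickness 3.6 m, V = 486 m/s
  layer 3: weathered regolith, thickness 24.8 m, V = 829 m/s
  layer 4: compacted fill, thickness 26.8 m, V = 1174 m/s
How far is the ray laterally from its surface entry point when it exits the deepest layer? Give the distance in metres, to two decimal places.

47.90 m

p = sin θ₁/V₁ = sin 10.7°/301 = 6.1683e-04 s/m is conserved through the stack.
Layer 1: θ = 10.70°; offset = 20.5·tan 10.70° = 3.8735 m.
Layer 2: sin θ = p·486 = 0.2998 → θ = 17.44°; offset = 3.6·tan 17.44° = 1.1312 m.
Layer 3: sin θ = p·829 = 0.5114 → θ = 30.75°; offset = 24.8·tan 30.75° = 14.7568 m.
Layer 4: sin θ = p·1174 = 0.7242 → θ = 46.40°; offset = 26.8·tan 46.40° = 28.1419 m.
Summing the layer offsets gives 47.9035 m.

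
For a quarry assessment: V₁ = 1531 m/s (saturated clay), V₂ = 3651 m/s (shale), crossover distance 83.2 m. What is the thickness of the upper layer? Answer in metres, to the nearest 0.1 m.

26.6 m

h = (x_cross/2)·√((V₂−V₁)/(V₂+V₁)).
(V₂−V₁)/(V₂+V₁) = (3651−1531)/(3651+1531) = 0.4091; √ = 0.6396.
h = (83.2/2)·0.6396 = 26.61 m.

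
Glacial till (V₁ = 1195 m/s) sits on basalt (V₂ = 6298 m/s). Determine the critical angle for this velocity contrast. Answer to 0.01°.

10.94°

Critical incidence: sin θ_c = V₁/V₂ = 1195/6298 = 0.1897.
θ_c = arcsin 0.1897 = 10.94°.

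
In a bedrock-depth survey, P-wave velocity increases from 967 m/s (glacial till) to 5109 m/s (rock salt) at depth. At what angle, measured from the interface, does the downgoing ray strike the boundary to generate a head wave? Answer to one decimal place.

79.1°

Critical incidence: sin θ_c = V₁/V₂ = 967/5109 = 0.1893.
θ_c = arcsin 0.1893 = 10.91°.
Measured from the interface: 90° − 10.91° = 79.09°.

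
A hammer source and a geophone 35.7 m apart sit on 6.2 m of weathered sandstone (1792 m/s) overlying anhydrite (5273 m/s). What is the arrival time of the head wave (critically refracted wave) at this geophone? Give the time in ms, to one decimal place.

t = x/V₂ + 2h·√(V₂²−V₁²)/(V₁V₂).
√(V₂²−V₁²) = √(5273²−1792²) = 4959.2 m/s; delay term = 2·6.2·4959.2/(1792·5273) = 0.00651 s.
t = 35.7/5273 + 0.00651 = 0.01328 s.

13.3 ms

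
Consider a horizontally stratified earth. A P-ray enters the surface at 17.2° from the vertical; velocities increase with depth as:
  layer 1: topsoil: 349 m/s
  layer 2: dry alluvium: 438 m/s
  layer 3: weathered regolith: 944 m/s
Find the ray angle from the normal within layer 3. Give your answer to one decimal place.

53.1°

Snell's law across each interface conserves sin θ / V, so sin θ_3 = V_3·sin θ₁/V₁.
sin θ_3 = 944 × sin 17.2° / 349 = 0.7999.
θ_3 = 53.12° from the vertical.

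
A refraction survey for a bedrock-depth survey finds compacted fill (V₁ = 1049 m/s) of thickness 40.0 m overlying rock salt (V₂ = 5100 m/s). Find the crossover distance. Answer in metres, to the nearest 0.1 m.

θ_c = arcsin(1049/5100) = 11.87°, so cos θ_c = 0.9786 and tᵢ = 2h cos θ_c/V₁ = 0.0746 s.
At crossover x/V₁ = x/V₂ + tᵢ ⇒ x = tᵢ/(1/V₁ − 1/V₂) = 0.07463/(9.5329e-04 − 1.9608e-04) = 98.56 m.

98.6 m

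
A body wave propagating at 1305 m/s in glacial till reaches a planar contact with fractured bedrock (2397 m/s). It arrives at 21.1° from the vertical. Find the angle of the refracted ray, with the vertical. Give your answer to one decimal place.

41.4°

Snell's law: sin θ₂ = (V₂/V₁)·sin θ₁ = (2397/1305)·sin 21.1° = 0.6612.
θ₂ = sin⁻¹(0.6612) = 41.39° (from vertical).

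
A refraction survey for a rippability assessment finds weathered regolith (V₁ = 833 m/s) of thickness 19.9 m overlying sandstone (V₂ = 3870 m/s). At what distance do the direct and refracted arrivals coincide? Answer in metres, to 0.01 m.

θ_c = arcsin(833/3870) = 12.43°, so cos θ_c = 0.9766 and tᵢ = 2h cos θ_c/V₁ = 0.0467 s.
At crossover x/V₁ = x/V₂ + tᵢ ⇒ x = tᵢ/(1/V₁ − 1/V₂) = 0.04666/(1.2005e-03 − 2.5840e-04) = 49.53 m.

49.53 m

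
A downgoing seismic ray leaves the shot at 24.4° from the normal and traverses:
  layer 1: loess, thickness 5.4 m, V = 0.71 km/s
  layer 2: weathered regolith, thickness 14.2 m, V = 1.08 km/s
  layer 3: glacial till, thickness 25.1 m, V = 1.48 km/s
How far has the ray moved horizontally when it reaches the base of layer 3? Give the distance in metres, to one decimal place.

56.4 m

Apply Snell's law at each interface; in layer i the horizontal offset is hᵢ·tan θᵢ.
Layer 1: θ = 24.40°; offset = 5.4·tan 24.40° = 2.450 m.
Layer 2: sin θ = 1.08·sin 24.4°/0.71 = 0.6284, θ = 38.93°; offset = 14.2·tan 38.93° = 11.471 m.
Layer 3: sin θ = 1.48·sin 24.4°/0.71 = 0.8611, θ = 59.44°; offset = 25.1·tan 59.44° = 42.514 m.
Total horizontal offset = 56.434 m.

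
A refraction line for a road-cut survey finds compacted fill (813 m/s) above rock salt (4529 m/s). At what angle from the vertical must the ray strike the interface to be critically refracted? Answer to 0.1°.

At critical incidence the refracted ray runs along the interface (θ₂ = 90°), so sin θ_c = V₁/V₂.
θ_c = arcsin(813/4529) = arcsin 0.1795 = 10.34°.

10.3°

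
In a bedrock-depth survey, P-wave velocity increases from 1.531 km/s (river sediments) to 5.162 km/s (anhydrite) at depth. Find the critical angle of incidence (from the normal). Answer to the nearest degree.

At critical incidence the refracted ray runs along the interface (θ₂ = 90°), so sin θ_c = V₁/V₂.
θ_c = arcsin(1.531/5.162) = arcsin 0.2966 = 17.25°.

17°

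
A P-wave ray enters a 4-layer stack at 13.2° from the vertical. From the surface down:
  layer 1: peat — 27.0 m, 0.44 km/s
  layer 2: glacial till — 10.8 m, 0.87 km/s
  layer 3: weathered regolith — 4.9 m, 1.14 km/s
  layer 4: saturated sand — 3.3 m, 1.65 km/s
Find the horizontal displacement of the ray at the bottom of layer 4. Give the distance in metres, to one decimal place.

p = sin θ₁/V₁ = sin 13.2°/0.44 = 5.1898e-01 s/km is conserved through the stack.
Layer 1: θ = 13.20°; offset = 27.0·tan 13.20° = 6.333 m.
Layer 2: sin θ = p·0.87 = 0.4515 → θ = 26.84°; offset = 10.8·tan 26.84° = 5.465 m.
Layer 3: sin θ = p·1.14 = 0.5916 → θ = 36.27°; offset = 4.9·tan 36.27° = 3.596 m.
Layer 4: sin θ = p·1.65 = 0.8563 → θ = 58.91°; offset = 3.3·tan 58.91° = 5.472 m.
Summing the layer offsets gives 20.865 m.

20.9 m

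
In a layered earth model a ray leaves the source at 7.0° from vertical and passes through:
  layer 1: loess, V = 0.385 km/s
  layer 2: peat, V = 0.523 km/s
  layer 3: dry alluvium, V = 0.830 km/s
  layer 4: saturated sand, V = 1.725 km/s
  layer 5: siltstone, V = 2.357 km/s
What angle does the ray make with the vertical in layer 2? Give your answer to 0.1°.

9.5°

Ray parameter p = sin 7.0° / 0.385 = 3.1654e-01 s/km.
sin θ_2 = p·V_2 = 3.1654e-01 × 0.523 = 0.1656.
θ_2 = arcsin 0.1656 = 9.53°.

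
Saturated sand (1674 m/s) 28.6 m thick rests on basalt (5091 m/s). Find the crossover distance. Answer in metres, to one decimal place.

θ_c = arcsin(1674/5091) = 19.20°, so cos θ_c = 0.9444 and tᵢ = 2h cos θ_c/V₁ = 0.0323 s.
At crossover x/V₁ = x/V₂ + tᵢ ⇒ x = tᵢ/(1/V₁ − 1/V₂) = 0.03227/(5.9737e-04 − 1.9643e-04) = 80.48 m.

80.5 m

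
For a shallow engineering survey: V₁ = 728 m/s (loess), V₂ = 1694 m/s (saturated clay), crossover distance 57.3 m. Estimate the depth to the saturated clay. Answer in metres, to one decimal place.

x_cross = 2h·√((V₂+V₁)/(V₂−V₁)) → h = x_cross / (2·√((V₂+V₁)/(V₂−V₁))).
√((V₂+V₁)/(V₂−V₁)) = √((1694+728)/(1694−728)) = 1.5834.
h = 57.3 / (2·1.5834) = 18.09 m.

18.1 m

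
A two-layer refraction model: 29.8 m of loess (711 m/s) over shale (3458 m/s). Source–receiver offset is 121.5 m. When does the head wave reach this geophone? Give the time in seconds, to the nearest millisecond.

0.117 s

t = x/V₂ + 2h·√(V₂²−V₁²)/(V₁V₂).
√(V₂²−V₁²) = √(3458²−711²) = 3384.1 m/s; delay term = 2·29.8·3384.1/(711·3458) = 0.08203 s.
t = 121.5/3458 + 0.08203 = 0.11717 s.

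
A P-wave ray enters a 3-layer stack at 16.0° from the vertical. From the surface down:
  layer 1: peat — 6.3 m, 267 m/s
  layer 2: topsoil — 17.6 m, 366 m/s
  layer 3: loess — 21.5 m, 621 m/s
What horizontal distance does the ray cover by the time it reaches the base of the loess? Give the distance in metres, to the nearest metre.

Ray parameter p = sin 16.0° / 267 m/s = 1.0323e-03 s/m.
Layer 1: θ = 16.00°; offset = 6.3·tan 16.00° = 1.806 m.
Layer 2: sin θ = p·366 = 0.3778 → θ = 22.20°; offset = 17.6·tan 22.20° = 7.182 m.
Layer 3: sin θ = p·621 = 0.6411 → θ = 39.87°; offset = 21.5·tan 39.87° = 17.960 m.
Total horizontal offset = 26.949 m.

27 m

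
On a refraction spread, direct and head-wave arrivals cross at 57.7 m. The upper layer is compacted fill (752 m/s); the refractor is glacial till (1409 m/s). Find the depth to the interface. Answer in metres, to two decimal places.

x_cross = 2h·√((V₂+V₁)/(V₂−V₁)) → h = x_cross / (2·√((V₂+V₁)/(V₂−V₁))).
√((V₂+V₁)/(V₂−V₁)) = √((1409+752)/(1409−752)) = 1.8136.
h = 57.7 / (2·1.8136) = 15.91 m.

15.91 m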